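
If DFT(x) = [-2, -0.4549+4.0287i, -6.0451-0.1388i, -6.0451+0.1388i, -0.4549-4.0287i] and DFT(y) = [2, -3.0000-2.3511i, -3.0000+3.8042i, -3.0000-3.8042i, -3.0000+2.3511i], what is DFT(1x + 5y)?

By linearity: DFT(1x + 5y) = 1·DFT(x) + 5·DFT(y)
= 1·[-2, -0.4549+4.0287i, -6.0451-0.1388i, -6.0451+0.1388i, -0.4549-4.0287i] + 5·[2, -3.0000-2.3511i, -3.0000+3.8042i, -3.0000-3.8042i, -3.0000+2.3511i]

Computing element-wise:
Z[0] = 1·(-2) + 5·(2) = 8
Z[1] = 1·(-0.4549+4.0287i) + 5·(-3.0000-2.3511i) = -15.4549-7.7268i
Z[2] = 1·(-6.0451-0.1388i) + 5·(-3.0000+3.8042i) = -21.0451+18.8822i
Z[3] = 1·(-6.0451+0.1388i) + 5·(-3.0000-3.8042i) = -21.0451-18.8822i
Z[4] = 1·(-0.4549-4.0287i) + 5·(-3.0000+2.3511i) = -15.4549+7.7268i

DFT(1x + 5y) = 1·X + 5·Y = [8, -15.4549-7.7268i, -21.0451+18.8822i, -21.0451-18.8822i, -15.4549+7.7268i]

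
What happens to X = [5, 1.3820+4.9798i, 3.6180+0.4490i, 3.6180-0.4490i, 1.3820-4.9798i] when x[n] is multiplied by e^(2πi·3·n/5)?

Modulation property: DFT(ω_5^(-3n)·x[n]) = X[(k-3) mod 5], so circularly shift X by 3 positions.

X[k-3] = [3.6180+0.4490i, 3.6180-0.4490i, 1.3820-4.9798i, 5, 1.3820+4.9798i]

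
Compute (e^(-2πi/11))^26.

Since ω_11^11 = 1, powers reduce modulo 11.
26 mod 11 = 4
So ω_11^26 = ω_11^4 = e^(-2πi·4/11)

ω_11^26 = ω_11^4 = -0.6549-0.7557i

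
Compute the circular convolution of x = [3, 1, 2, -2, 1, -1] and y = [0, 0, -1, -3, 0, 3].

(x ⊛ y)[n] = Σ(m=0 to 5) x[m] · y[(n-m) mod 6]

Computing each output sample:
(x ⊛ y)[0] = 8
(x ⊛ y)[1] = 4
(x ⊛ y)[2] = -6
(x ⊛ y)[3] = -7
(x ⊛ y)[4] = -8
(x ⊛ y)[5] = 5

x ⊛ y = [8, 4, -6, -7, -8, 5]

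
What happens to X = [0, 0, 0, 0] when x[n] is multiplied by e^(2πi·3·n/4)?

Modulation property: DFT(ω_4^(-3n)·x[n]) = X[(k-3) mod 4], so circularly shift X by 3 positions.

X[k-3] = [0, 0, 0, 0]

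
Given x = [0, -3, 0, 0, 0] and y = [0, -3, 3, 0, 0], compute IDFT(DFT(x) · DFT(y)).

(x ⊛ y)[n] = Σ(m=0 to 4) x[m] · y[(n-m) mod 5]

Computing each output sample:
(x ⊛ y)[0] = 0
(x ⊛ y)[1] = 0
(x ⊛ y)[2] = 9
(x ⊛ y)[3] = -9
(x ⊛ y)[4] = 0

x ⊛ y = [0, 0, 9, -9, 0]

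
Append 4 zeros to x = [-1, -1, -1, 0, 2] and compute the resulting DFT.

Original 5-point DFT: [-1, 0.1180+3.4410i, -2.1180+0.8123i, -2.1180-0.8123i, 0.1180-3.4410i]
Zero-padded 9-point DFT provides frequency interpolation.

DFT_9([x, 0, ...]) = [-1, -3.8191+0.9436i, 1.2981+2.6124i, -1.0000-1.7321i, -0.4791+1.6688i, -0.4791-1.6688i, -1.0000+1.7321i, 1.2981-2.6124i, -3.8191-0.9436i]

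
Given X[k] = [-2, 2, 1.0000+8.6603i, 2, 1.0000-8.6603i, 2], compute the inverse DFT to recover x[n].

x[n] = (1/6) Σ(k=0 to 5) X[k] · e^(2πikn/6)

Computing each x[n]:
x[0] = 1
x[1] = -3
x[2] = 2
x[3] = -1
x[4] = -3
x[5] = 2

x = [1, -3, 2, -1, -3, 2]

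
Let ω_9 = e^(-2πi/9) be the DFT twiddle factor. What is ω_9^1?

ω_9^1 = e^(-2πi·1/9)
= cos(-2π·1/9) + i·sin(-2π·1/9)
= cos(-2π/9) + i·sin(-2π/9)

ω_9^1 = cos(-2π/9) + i·sin(-2π/9) = 0.7660-0.6428i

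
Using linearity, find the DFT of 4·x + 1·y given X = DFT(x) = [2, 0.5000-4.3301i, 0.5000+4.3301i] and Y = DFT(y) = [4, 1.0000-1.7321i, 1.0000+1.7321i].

By linearity: DFT(4x + 1y) = 4·DFT(x) + 1·DFT(y)
= 4·[2, 0.5000-4.3301i, 0.5000+4.3301i] + 1·[4, 1.0000-1.7321i, 1.0000+1.7321i]

Computing element-wise:
Z[0] = 4·(2) + 1·(4) = 12
Z[1] = 4·(0.5000-4.3301i) + 1·(1.0000-1.7321i) = 3.0000-19.0525i
Z[2] = 4·(0.5000+4.3301i) + 1·(1.0000+1.7321i) = 3.0000+19.0525i

DFT(4x + 1y) = 4·X + 1·Y = [12, 3.0000-19.0525i, 3.0000+19.0525i]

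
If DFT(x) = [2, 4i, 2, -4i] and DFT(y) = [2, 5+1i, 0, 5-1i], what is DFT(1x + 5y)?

By linearity: DFT(1x + 5y) = 1·DFT(x) + 5·DFT(y)
= 1·[2, 4i, 2, -4i] + 5·[2, 5+1i, 0, 5-1i]

Computing element-wise:
Z[0] = 1·(2) + 5·(2) = 12
Z[1] = 1·(4i) + 5·(5+1i) = 25+9i
Z[2] = 1·(2) + 5·(0) = 2
Z[3] = 1·(-4i) + 5·(5-1i) = 25-9i

DFT(1x + 5y) = 1·X + 5·Y = [12, 25+9i, 2, 25-9i]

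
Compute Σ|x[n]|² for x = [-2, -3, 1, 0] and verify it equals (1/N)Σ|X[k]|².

Time domain:
Σ|x[n]|² = |-2|² + |-3|² + |1|² + |0|² = 14.0000

Frequency domain:
(1/4)Σ|X[k]|² = (1/4)(|-4|² + |-3+3i|² + |2|² + |-3-3i|²) = (1/4)·56.0000 = 14.0000

Both sides agree, confirming Parseval's theorem.

Σ|x[n]|² = (1/N)Σ|X[k]|² = 14.0000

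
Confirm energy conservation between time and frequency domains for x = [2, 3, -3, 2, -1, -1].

Time domain:
Σ|x[n]|² = |2|² + |3|² + |-3|² + |2|² + |-1|² + |-1|² = 28.0000

Frequency domain:
(1/6)Σ|X[k]|² = (1/6)(|2|² + |3.0000-1.7321i|² + |5.0000-5.1962i|² + |-6|² + |5.0000+5.1962i|² + |3.0000+1.7321i|²) = (1/6)·168.0000 = 28.0000

Both sides agree, confirming Parseval's theorem.

Σ|x[n]|² = (1/N)Σ|X[k]|² = 28.0000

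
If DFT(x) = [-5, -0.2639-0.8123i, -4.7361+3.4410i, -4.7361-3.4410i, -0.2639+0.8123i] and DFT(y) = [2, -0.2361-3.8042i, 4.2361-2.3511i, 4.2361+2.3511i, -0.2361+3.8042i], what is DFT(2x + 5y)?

By linearity: DFT(2x + 5y) = 2·DFT(x) + 5·DFT(y)
= 2·[-5, -0.2639-0.8123i, -4.7361+3.4410i, -4.7361-3.4410i, -0.2639+0.8123i] + 5·[2, -0.2361-3.8042i, 4.2361-2.3511i, 4.2361+2.3511i, -0.2361+3.8042i]

Computing element-wise:
Z[0] = 2·(-5) + 5·(2) = 0
Z[1] = 2·(-0.2639-0.8123i) + 5·(-0.2361-3.8042i) = -1.7083-20.6456i
Z[2] = 2·(-4.7361+3.4410i) + 5·(4.2361-2.3511i) = 11.7083-4.8735i
Z[3] = 2·(-4.7361-3.4410i) + 5·(4.2361+2.3511i) = 11.7083+4.8735i
Z[4] = 2·(-0.2639+0.8123i) + 5·(-0.2361+3.8042i) = -1.7083+20.6456i

DFT(2x + 5y) = 2·X + 5·Y = [0, -1.7083-20.6456i, 11.7083-4.8735i, 11.7083+4.8735i, -1.7083+20.6456i]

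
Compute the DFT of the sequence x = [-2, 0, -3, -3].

X[k] = Σ(n=0 to 3) x[n] · ω_4^(nk)
where ω_4 = e^(-2πi/4)

Computing each X[k]:
X[0] = -8
X[1] = 1-3i
X[2] = -2
X[3] = 1+3i

X = [-8, 1-3i, -2, 1+3i]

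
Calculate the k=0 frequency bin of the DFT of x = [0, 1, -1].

X[0] = Σ(n=0 to 2) x[n] · ω_3^0 = Σ x[n]
= (0) + (1) + (-1)

X[0] = 0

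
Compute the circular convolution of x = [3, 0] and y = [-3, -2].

(x ⊛ y)[n] = Σ(m=0 to 1) x[m] · y[(n-m) mod 2]

Computing each output sample:
(x ⊛ y)[0] = -9
(x ⊛ y)[1] = -6

x ⊛ y = [-9, -6]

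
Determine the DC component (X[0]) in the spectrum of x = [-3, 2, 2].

X[0] = Σ(n=0 to 2) x[n] · ω_3^0 = Σ x[n]
= (-3) + (2) + (2)

X[0] = 1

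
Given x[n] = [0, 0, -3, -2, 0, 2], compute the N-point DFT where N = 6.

X[k] = Σ(n=0 to 5) x[n] · ω_6^(nk)
where ω_6 = e^(-2πi/6)

Computing each X[k]:
X[0] = -3
X[1] = 4.5000+4.3301i
X[2] = -1.5000-0.8660i
X[3] = -3
X[4] = -1.5000+0.8660i
X[5] = 4.5000-4.3301i

X = [-3, 4.5000+4.3301i, -1.5000-0.8660i, -3, -1.5000+0.8660i, 4.5000-4.3301i]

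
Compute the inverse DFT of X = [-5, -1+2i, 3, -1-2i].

x[n] = (1/4) Σ(k=0 to 3) X[k] · e^(2πikn/4)

Computing each x[n]:
x[0] = -1
x[1] = -3
x[2] = 0
x[3] = -1

x = [-1, -3, 0, -1]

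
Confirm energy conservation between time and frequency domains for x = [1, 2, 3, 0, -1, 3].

Time domain:
Σ|x[n]|² = |1|² + |2|² + |3|² + |0|² + |-1|² + |3|² = 24.0000

Frequency domain:
(1/6)Σ|X[k]|² = (1/6)(|8|² + |2.5000-2.5981i|² + |-2.5000+4.3301i|² + |-2|² + |-2.5000-4.3301i|² + |2.5000+2.5981i|²) = (1/6)·144.0000 = 24.0000

Both sides agree, confirming Parseval's theorem.

Σ|x[n]|² = (1/N)Σ|X[k]|² = 24.0000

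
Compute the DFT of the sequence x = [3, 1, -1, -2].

X[k] = Σ(n=0 to 3) x[n] · ω_4^(nk)
where ω_4 = e^(-2πi/4)

Computing each X[k]:
X[0] = 1
X[1] = 4-3i
X[2] = 3
X[3] = 4+3i

X = [1, 4-3i, 3, 4+3i]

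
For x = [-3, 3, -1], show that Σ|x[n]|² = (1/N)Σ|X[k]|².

Time domain:
Σ|x[n]|² = |-3|² + |3|² + |-1|² = 19.0000

Frequency domain:
(1/3)Σ|X[k]|² = (1/3)(|-1|² + |-4.0000-3.4641i|² + |-4.0000+3.4641i|²) = (1/3)·57.0000 = 19.0000

Both sides agree, confirming Parseval's theorem.

Σ|x[n]|² = (1/N)Σ|X[k]|² = 19.0000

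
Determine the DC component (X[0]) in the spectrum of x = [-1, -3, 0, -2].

X[0] = Σ(n=0 to 3) x[n] · ω_4^0 = Σ x[n]
= (-1) + (-3) + (0) + (-2)

X[0] = -6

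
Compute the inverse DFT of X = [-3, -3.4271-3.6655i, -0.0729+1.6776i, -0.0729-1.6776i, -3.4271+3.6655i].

x[n] = (1/5) Σ(k=0 to 4) X[k] · e^(2πikn/5)

Computing each x[n]:
x[0] = -2
x[1] = 0
x[2] = 2
x[3] = -1
x[4] = -2

x = [-2, 0, 2, -1, -2]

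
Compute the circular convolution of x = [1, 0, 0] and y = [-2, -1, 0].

(x ⊛ y)[n] = Σ(m=0 to 2) x[m] · y[(n-m) mod 3]

Computing each output sample:
(x ⊛ y)[0] = -2
(x ⊛ y)[1] = -1
(x ⊛ y)[2] = 0

x ⊛ y = [-2, -1, 0]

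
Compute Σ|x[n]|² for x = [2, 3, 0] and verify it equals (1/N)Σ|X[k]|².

Time domain:
Σ|x[n]|² = |2|² + |3|² + |0|² = 13.0000

Frequency domain:
(1/3)Σ|X[k]|² = (1/3)(|5|² + |0.5000-2.5981i|² + |0.5000+2.5981i|²) = (1/3)·39.0000 = 13.0000

Both sides agree, confirming Parseval's theorem.

Σ|x[n]|² = (1/N)Σ|X[k]|² = 13.0000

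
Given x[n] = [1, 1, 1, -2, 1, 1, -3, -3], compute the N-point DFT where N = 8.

X[k] = Σ(n=0 to 7) x[n] · ω_8^(nk)
where ω_8 = e^(-2πi/8)

Computing each X[k]:
X[0] = -3
X[1] = -0.7071-4.7071i
X[2] = 4-7i
X[3] = 0.7071+3.2929i
X[4] = 3
X[5] = 0.7071-3.2929i
X[6] = 4+7i
X[7] = -0.7071+4.7071i

X = [-3, -0.7071-4.7071i, 4-7i, 0.7071+3.2929i, 3, 0.7071-3.2929i, 4+7i, -0.7071+4.7071i]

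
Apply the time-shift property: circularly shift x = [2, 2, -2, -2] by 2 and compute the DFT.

Time shift by 2: X_shifted[k] = ω_4^(2k) · X[k]
Shifted x = [-2, -2, 2, 2]

DFT(x[n-2]) = [0, -4+4i, 0, -4-4i]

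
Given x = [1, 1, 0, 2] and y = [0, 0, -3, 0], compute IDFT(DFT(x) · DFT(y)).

(x ⊛ y)[n] = Σ(m=0 to 3) x[m] · y[(n-m) mod 4]

Computing each output sample:
(x ⊛ y)[0] = 0
(x ⊛ y)[1] = -6
(x ⊛ y)[2] = -3
(x ⊛ y)[3] = -3

x ⊛ y = [0, -6, -3, -3]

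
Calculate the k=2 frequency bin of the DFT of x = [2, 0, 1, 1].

X[2] = Σ(n=0 to 3) x[n] · ω_4^(2n) where ω_4 = e^(-2πi/4)
= (2)·ω_4^0 + (0)·ω_4^2 + (1)·ω_4^4 + (1)·ω_4^6

X[2] = 2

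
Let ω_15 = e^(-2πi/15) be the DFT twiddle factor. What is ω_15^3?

ω_15^3 = e^(-2πi·3/15)
= cos(-2π·3/15) + i·sin(-2π·3/15)
= cos(-6π/15) + i·sin(-6π/15)

ω_15^3 = cos(-6π/15) + i·sin(-6π/15) = 0.3090-0.9511i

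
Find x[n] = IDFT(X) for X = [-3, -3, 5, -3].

x[n] = (1/4) Σ(k=0 to 3) X[k] · e^(2πikn/4)

Computing each x[n]:
x[0] = -1
x[1] = -2
x[2] = 2
x[3] = -2

x = [-1, -2, 2, -2]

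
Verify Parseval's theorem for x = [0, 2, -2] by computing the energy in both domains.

Time domain:
Σ|x[n]|² = |0|² + |2|² + |-2|² = 8.0000

Frequency domain:
(1/3)Σ|X[k]|² = (1/3)(|0|² + |-3.4641i|² + |3.4641i|²) = (1/3)·24.0000 = 8.0000

Both sides agree, confirming Parseval's theorem.

Σ|x[n]|² = (1/N)Σ|X[k]|² = 8.0000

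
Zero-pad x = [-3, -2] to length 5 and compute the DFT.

Original 2-point DFT: [-5, -1]
Zero-padded 5-point DFT provides frequency interpolation.

DFT_5([x, 0, ...]) = [-5, -3.6180+1.9021i, -1.3820+1.1756i, -1.3820-1.1756i, -3.6180-1.9021i]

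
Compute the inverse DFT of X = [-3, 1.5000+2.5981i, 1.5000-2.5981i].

x[n] = (1/3) Σ(k=0 to 2) X[k] · e^(2πikn/3)

Computing each x[n]:
x[0] = 0
x[1] = -3
x[2] = 0

x = [0, -3, 0]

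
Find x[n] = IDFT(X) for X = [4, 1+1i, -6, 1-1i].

x[n] = (1/4) Σ(k=0 to 3) X[k] · e^(2πikn/4)

Computing each x[n]:
x[0] = 0
x[1] = 2
x[2] = -1
x[3] = 3

x = [0, 2, -1, 3]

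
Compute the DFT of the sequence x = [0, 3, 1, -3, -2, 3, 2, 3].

X[k] = Σ(n=0 to 7) x[n] · ω_8^(nk)
where ω_8 = e^(-2πi/8)

Computing each X[k]:
X[0] = 7
X[1] = 6.2426+5.2426i
X[2] = -5-6i
X[3] = -2.2426+3.2426i
X[4] = -5
X[5] = -2.2426-3.2426i
X[6] = -5+6i
X[7] = 6.2426-5.2426i

X = [7, 6.2426+5.2426i, -5-6i, -2.2426+3.2426i, -5, -2.2426-3.2426i, -5+6i, 6.2426-5.2426i]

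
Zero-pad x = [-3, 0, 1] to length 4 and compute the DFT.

Original 3-point DFT: [-2, -3.5000+0.8660i, -3.5000-0.8660i]
Zero-padded 4-point DFT provides frequency interpolation.

DFT_4([x, 0, ...]) = [-2, -4, -2, -4]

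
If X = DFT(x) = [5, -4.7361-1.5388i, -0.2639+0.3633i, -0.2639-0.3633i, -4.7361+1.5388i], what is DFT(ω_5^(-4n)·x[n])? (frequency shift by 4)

Modulation property: DFT(ω_5^(-4n)·x[n]) = X[(k-4) mod 5], so circularly shift X by 4 positions.

X[k-4] = [-4.7361-1.5388i, -0.2639+0.3633i, -0.2639-0.3633i, -4.7361+1.5388i, 5]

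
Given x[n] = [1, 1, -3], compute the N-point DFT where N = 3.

X[k] = Σ(n=0 to 2) x[n] · ω_3^(nk)
where ω_3 = e^(-2πi/3)

Computing each X[k]:
X[0] = -1
X[1] = 2.0000-3.4641i
X[2] = 2.0000+3.4641i

X = [-1, 2.0000-3.4641i, 2.0000+3.4641i]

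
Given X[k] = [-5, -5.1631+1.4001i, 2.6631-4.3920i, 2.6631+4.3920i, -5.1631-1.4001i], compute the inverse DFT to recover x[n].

x[n] = (1/5) Σ(k=0 to 4) X[k] · e^(2πikn/5)

Computing each x[n]:
x[0] = -2
x[1] = -2
x[2] = -1
x[3] = 3
x[4] = -3

x = [-2, -2, -1, 3, -3]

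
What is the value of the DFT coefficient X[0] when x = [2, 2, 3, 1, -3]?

X[0] = Σ(n=0 to 4) x[n] · ω_5^0 = Σ x[n]
= (2) + (2) + (3) + (1) + (-3)

X[0] = 5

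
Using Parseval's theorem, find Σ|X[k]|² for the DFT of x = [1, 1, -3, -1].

Parseval: Σ|x[n]|² = (1/N)Σ|X[k]|², so Σ|X[k]|² = N·Σ|x[n]|² = 4·12.0000

Σ|X[k]|² = N·Σ|x[n]|² = 4·12.0000 = 48.0000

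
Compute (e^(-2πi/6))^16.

Since ω_6^6 = 1, powers reduce modulo 6.
16 mod 6 = 4
So ω_6^16 = ω_6^4 = e^(-2πi·4/6)

ω_6^16 = ω_6^4 = -0.5000+0.8660i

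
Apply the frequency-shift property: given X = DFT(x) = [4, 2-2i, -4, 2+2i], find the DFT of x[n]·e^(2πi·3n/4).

Modulation property: DFT(ω_4^(-3n)·x[n]) = X[(k-3) mod 4], so circularly shift X by 3 positions.

X[k-3] = [2-2i, -4, 2+2i, 4]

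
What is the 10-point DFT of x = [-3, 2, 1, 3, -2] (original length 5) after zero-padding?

Original 5-point DFT: [1, -6.2361-2.6287i, -1.7639-4.2533i, -1.7639+4.2533i, -6.2361+2.6287i]
Zero-padded 10-point DFT provides frequency interpolation.

DFT_10([x, 0, ...]) = [1, -0.3820-3.8042i, -6.2361-2.6287i, -2.6180+2.3511i, -1.7639-4.2533i, -9, -1.7639+4.2533i, -2.6180-2.3511i, -6.2361+2.6287i, -0.3820+3.8042i]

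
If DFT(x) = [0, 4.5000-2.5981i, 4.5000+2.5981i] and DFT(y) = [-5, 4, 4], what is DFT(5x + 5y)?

By linearity: DFT(5x + 5y) = 5·DFT(x) + 5·DFT(y)
= 5·[0, 4.5000-2.5981i, 4.5000+2.5981i] + 5·[-5, 4, 4]

Computing element-wise:
Z[0] = 5·(0) + 5·(-5) = -25
Z[1] = 5·(4.5000-2.5981i) + 5·(4) = 42.5000-12.9905i
Z[2] = 5·(4.5000+2.5981i) + 5·(4) = 42.5000+12.9905i

DFT(5x + 5y) = 5·X + 5·Y = [-25, 42.5000-12.9905i, 42.5000+12.9905i]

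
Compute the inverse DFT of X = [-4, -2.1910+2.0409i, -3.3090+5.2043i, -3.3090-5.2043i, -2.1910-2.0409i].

x[n] = (1/5) Σ(k=0 to 4) X[k] · e^(2πikn/5)

Computing each x[n]:
x[0] = -3
x[1] = -2
x[2] = 1
x[3] = -2
x[4] = 2

x = [-3, -2, 1, -2, 2]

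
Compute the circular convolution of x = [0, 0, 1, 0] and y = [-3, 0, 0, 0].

(x ⊛ y)[n] = Σ(m=0 to 3) x[m] · y[(n-m) mod 4]

Computing each output sample:
(x ⊛ y)[0] = 0
(x ⊛ y)[1] = 0
(x ⊛ y)[2] = -3
(x ⊛ y)[3] = 0

x ⊛ y = [0, 0, -3, 0]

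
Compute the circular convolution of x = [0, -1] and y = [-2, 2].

(x ⊛ y)[n] = Σ(m=0 to 1) x[m] · y[(n-m) mod 2]

Computing each output sample:
(x ⊛ y)[0] = -2
(x ⊛ y)[1] = 2

x ⊛ y = [-2, 2]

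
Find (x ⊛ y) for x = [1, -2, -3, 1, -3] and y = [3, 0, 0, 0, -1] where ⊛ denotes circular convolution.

(x ⊛ y)[n] = Σ(m=0 to 4) x[m] · y[(n-m) mod 5]

Computing each output sample:
(x ⊛ y)[0] = 5
(x ⊛ y)[1] = -3
(x ⊛ y)[2] = -10
(x ⊛ y)[3] = 6
(x ⊛ y)[4] = -10

x ⊛ y = [5, -3, -10, 6, -10]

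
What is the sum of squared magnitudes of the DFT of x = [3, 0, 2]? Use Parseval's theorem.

Parseval: Σ|x[n]|² = (1/N)Σ|X[k]|², so Σ|X[k]|² = N·Σ|x[n]|² = 3·13.0000

Σ|X[k]|² = N·Σ|x[n]|² = 3·13.0000 = 39.0000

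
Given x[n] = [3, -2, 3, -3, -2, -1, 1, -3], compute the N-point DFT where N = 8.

X[k] = Σ(n=0 to 7) x[n] · ω_8^(nk)
where ω_8 = e^(-2πi/8)

Computing each X[k]:
X[0] = -4
X[1] = 4.2929-1.2929i
X[2] = -3-3i
X[3] = 5.7071+2.7071i
X[4] = 14
X[5] = 5.7071-2.7071i
X[6] = -3+3i
X[7] = 4.2929+1.2929i

X = [-4, 4.2929-1.2929i, -3-3i, 5.7071+2.7071i, 14, 5.7071-2.7071i, -3+3i, 4.2929+1.2929i]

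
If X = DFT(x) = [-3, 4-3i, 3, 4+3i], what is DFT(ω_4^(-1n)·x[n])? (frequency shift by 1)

Modulation property: DFT(ω_4^(-1n)·x[n]) = X[(k-1) mod 4], so circularly shift X by 1 positions.

X[k-1] = [4+3i, -3, 4-3i, 3]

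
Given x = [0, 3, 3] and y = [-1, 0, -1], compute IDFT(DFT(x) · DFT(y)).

(x ⊛ y)[n] = Σ(m=0 to 2) x[m] · y[(n-m) mod 3]

Computing each output sample:
(x ⊛ y)[0] = -3
(x ⊛ y)[1] = -6
(x ⊛ y)[2] = -3

x ⊛ y = [-3, -6, -3]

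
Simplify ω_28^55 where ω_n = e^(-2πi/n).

Since ω_28^28 = 1, powers reduce modulo 28.
55 mod 28 = 27
So ω_28^55 = ω_28^27 = e^(-2πi·27/28)

ω_28^55 = ω_28^27 = 0.9749+0.2225i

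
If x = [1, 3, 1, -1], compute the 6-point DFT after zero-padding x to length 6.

Original 4-point DFT: [4, -4i, 0, 4i]
Zero-padded 6-point DFT provides frequency interpolation.

DFT_6([x, 0, ...]) = [4, 3.0000-3.4641i, -2.0000-1.7321i, 0, -2.0000+1.7321i, 3.0000+3.4641i]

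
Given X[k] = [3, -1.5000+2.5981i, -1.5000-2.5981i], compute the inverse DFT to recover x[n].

x[n] = (1/3) Σ(k=0 to 2) X[k] · e^(2πikn/3)

Computing each x[n]:
x[0] = 0
x[1] = 0
x[2] = 3

x = [0, 0, 3]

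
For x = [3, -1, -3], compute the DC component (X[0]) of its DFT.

X[0] = Σ(n=0 to 2) x[n] · ω_3^0 = Σ x[n]
= (3) + (-1) + (-3)

X[0] = -1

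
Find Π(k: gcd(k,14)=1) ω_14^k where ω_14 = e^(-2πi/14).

The primitive 14th roots of unity are ω_14^k for k coprime to 14: k ∈ {1, 3, 5, 9, 11, 13}
Their product equals the constant term of the cyclotomic polynomial Φ_14(x) up to sign.
For n ≥ 3, the product of all primitive nth roots of unity is 1. (For n=1 it is 1; for n=2 it is -1.)

1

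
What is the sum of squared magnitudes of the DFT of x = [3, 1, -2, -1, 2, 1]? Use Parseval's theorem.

Parseval: Σ|x[n]|² = (1/N)Σ|X[k]|², so Σ|X[k]|² = N·Σ|x[n]|² = 6·20.0000

Σ|X[k]|² = N·Σ|x[n]|² = 6·20.0000 = 120.0000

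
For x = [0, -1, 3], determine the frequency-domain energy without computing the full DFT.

Parseval: Σ|x[n]|² = (1/N)Σ|X[k]|², so Σ|X[k]|² = N·Σ|x[n]|² = 3·10.0000

Σ|X[k]|² = N·Σ|x[n]|² = 3·10.0000 = 30.0000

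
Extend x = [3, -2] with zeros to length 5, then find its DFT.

Original 2-point DFT: [1, 5]
Zero-padded 5-point DFT provides frequency interpolation.

DFT_5([x, 0, ...]) = [1, 2.3820+1.9021i, 4.6180+1.1756i, 4.6180-1.1756i, 2.3820-1.9021i]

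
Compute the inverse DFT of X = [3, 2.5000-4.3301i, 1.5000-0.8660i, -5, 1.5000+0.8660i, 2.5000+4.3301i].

x[n] = (1/6) Σ(k=0 to 5) X[k] · e^(2πikn/6)

Computing each x[n]:
x[0] = 1
x[1] = 3
x[2] = 0
x[3] = 1
x[4] = -2
x[5] = 0

x = [1, 3, 0, 1, -2, 0]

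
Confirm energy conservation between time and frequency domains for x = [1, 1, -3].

Time domain:
Σ|x[n]|² = |1|² + |1|² + |-3|² = 11.0000

Frequency domain:
(1/3)Σ|X[k]|² = (1/3)(|-1|² + |2.0000-3.4641i|² + |2.0000+3.4641i|²) = (1/3)·33.0000 = 11.0000

Both sides agree, confirming Parseval's theorem.

Σ|x[n]|² = (1/N)Σ|X[k]|² = 11.0000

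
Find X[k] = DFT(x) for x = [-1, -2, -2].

X[k] = Σ(n=0 to 2) x[n] · ω_3^(nk)
where ω_3 = e^(-2πi/3)

Computing each X[k]:
X[0] = -5
X[1] = 1
X[2] = 1

X = [-5, 1, 1]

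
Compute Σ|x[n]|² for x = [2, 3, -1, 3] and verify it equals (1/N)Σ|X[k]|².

Time domain:
Σ|x[n]|² = |2|² + |3|² + |-1|² + |3|² = 23.0000

Frequency domain:
(1/4)Σ|X[k]|² = (1/4)(|7|² + |3|² + |-5|² + |3|²) = (1/4)·92.0000 = 23.0000

Both sides agree, confirming Parseval's theorem.

Σ|x[n]|² = (1/N)Σ|X[k]|² = 23.0000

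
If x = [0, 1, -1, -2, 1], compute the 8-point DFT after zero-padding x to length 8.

Original 5-point DFT: [-1, 3.0451-0.5878i, -2.5451+0.9511i, -2.5451-0.9511i, 3.0451+0.5878i]
Zero-padded 8-point DFT provides frequency interpolation.

DFT_8([x, 0, ...]) = [-1, 1.1213+1.7071i, 2-3i, -3.1213-0.2929i, 1, -3.1213+0.2929i, 2+3i, 1.1213-1.7071i]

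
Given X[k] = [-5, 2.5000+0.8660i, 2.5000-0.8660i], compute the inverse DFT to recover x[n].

x[n] = (1/3) Σ(k=0 to 2) X[k] · e^(2πikn/3)

Computing each x[n]:
x[0] = 0
x[1] = -3
x[2] = -2

x = [0, -3, -2]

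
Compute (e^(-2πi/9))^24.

Since ω_9^9 = 1, powers reduce modulo 9.
24 mod 9 = 6
So ω_9^24 = ω_9^6 = e^(-2πi·6/9)

ω_9^24 = ω_9^6 = -0.5000+0.8660i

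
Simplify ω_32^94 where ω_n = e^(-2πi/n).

Since ω_32^32 = 1, powers reduce modulo 32.
94 mod 32 = 30
So ω_32^94 = ω_32^30 = e^(-2πi·30/32)

ω_32^94 = ω_32^30 = 0.9239+0.3827i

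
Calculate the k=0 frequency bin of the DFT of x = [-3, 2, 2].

X[0] = Σ(n=0 to 2) x[n] · ω_3^0 = Σ x[n]
= (-3) + (2) + (2)

X[0] = 1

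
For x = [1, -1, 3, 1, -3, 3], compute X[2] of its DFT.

X[2] = Σ(n=0 to 5) x[n] · ω_6^(2n) where ω_6 = e^(-2πi/6)
= (1)·ω_6^0 + (-1)·ω_6^2 + (3)·ω_6^4 + (1)·ω_6^6 + (-3)·ω_6^8 + (3)·ω_6^10

X[2] = 1.0000+8.6603i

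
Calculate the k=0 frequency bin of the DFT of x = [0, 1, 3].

X[0] = Σ(n=0 to 2) x[n] · ω_3^0 = Σ x[n]
= (0) + (1) + (3)

X[0] = 4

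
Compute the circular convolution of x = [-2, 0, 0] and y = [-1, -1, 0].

(x ⊛ y)[n] = Σ(m=0 to 2) x[m] · y[(n-m) mod 3]

Computing each output sample:
(x ⊛ y)[0] = 2
(x ⊛ y)[1] = 2
(x ⊛ y)[2] = 0

x ⊛ y = [2, 2, 0]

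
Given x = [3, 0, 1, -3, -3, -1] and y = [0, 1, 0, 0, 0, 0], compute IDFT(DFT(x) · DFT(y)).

(x ⊛ y)[n] = Σ(m=0 to 5) x[m] · y[(n-m) mod 6]

Computing each output sample:
(x ⊛ y)[0] = -1
(x ⊛ y)[1] = 3
(x ⊛ y)[2] = 0
(x ⊛ y)[3] = 1
(x ⊛ y)[4] = -3
(x ⊛ y)[5] = -3

x ⊛ y = [-1, 3, 0, 1, -3, -3]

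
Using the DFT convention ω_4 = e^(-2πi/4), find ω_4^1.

ω_4^1 = e^(-2πi·1/4)
= cos(-2π·1/4) + i·sin(-2π·1/4)
= cos(-2π/4) + i·sin(-2π/4)

ω_4^1 = cos(-2π/4) + i·sin(-2π/4) = -1i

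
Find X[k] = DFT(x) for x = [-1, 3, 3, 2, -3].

X[k] = Σ(n=0 to 4) x[n] · ω_5^(nk)
where ω_5 = e^(-2πi/5)

Computing each X[k]:
X[0] = 4
X[1] = -5.0451-6.2941i
X[2] = 0.5451-2.5757i
X[3] = 0.5451+2.5757i
X[4] = -5.0451+6.2941i

X = [4, -5.0451-6.2941i, 0.5451-2.5757i, 0.5451+2.5757i, -5.0451+6.2941i]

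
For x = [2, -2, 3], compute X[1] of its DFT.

X[1] = Σ(n=0 to 2) x[n] · ω_3^(1n) where ω_3 = e^(-2πi/3)
= (2)·ω_3^0 + (-2)·ω_3^1 + (3)·ω_3^2

X[1] = 1.5000+4.3301i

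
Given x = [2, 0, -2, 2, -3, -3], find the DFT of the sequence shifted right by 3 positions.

Time shift by 3: X_shifted[k] = ω_6^(3k) · X[k]
Shifted x = [2, -3, -3, 2, 0, -2]

DFT(x[n-3]) = [-4, -1.0000+3.4641i, 8.0000-1.7321i, 2, 8.0000+1.7321i, -1.0000-3.4641i]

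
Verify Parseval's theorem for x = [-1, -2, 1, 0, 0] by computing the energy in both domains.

Time domain:
Σ|x[n]|² = |-1|² + |-2|² + |1|² + |0|² + |0|² = 6.0000

Frequency domain:
(1/5)Σ|X[k]|² = (1/5)(|-2|² + |-2.4271+1.3143i|² + |0.9271+2.1266i|² + |0.9271-2.1266i|² + |-2.4271-1.3143i|²) = (1/5)·30.0000 = 6.0000

Both sides agree, confirming Parseval's theorem.

Σ|x[n]|² = (1/N)Σ|X[k]|² = 6.0000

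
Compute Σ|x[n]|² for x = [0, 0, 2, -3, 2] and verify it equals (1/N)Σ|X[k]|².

Time domain:
Σ|x[n]|² = |0|² + |0|² + |2|² + |-3|² + |2|² = 17.0000

Frequency domain:
(1/5)Σ|X[k]|² = (1/5)(|1|² + |1.4271-1.0368i|² + |-1.9271+5.9309i|² + |-1.9271-5.9309i|² + |1.4271+1.0368i|²) = (1/5)·85.0000 = 17.0000

Both sides agree, confirming Parseval's theorem.

Σ|x[n]|² = (1/N)Σ|X[k]|² = 17.0000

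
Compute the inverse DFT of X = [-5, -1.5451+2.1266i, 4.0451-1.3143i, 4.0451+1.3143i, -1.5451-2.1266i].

x[n] = (1/5) Σ(k=0 to 4) X[k] · e^(2πikn/5)

Computing each x[n]:
x[0] = 0
x[1] = -3
x[2] = -1
x[3] = 1
x[4] = -2

x = [0, -3, -1, 1, -2]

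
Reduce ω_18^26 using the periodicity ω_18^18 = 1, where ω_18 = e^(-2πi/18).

Since ω_18^18 = 1, powers reduce modulo 18.
26 mod 18 = 8
So ω_18^26 = ω_18^8 = e^(-2πi·8/18)

ω_18^26 = ω_18^8 = -0.9397-0.3420i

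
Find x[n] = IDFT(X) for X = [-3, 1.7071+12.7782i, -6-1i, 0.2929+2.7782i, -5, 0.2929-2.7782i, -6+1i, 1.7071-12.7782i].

x[n] = (1/8) Σ(k=0 to 7) X[k] · e^(2πikn/8)

Computing each x[n]:
x[0] = -2
x[1] = -2
x[2] = -2
x[3] = -3
x[4] = -3
x[5] = 3
x[6] = 3
x[7] = 3

x = [-2, -2, -2, -3, -3, 3, 3, 3]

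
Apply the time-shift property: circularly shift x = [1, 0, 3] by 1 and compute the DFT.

Time shift by 1: X_shifted[k] = ω_3^(1k) · X[k]
Shifted x = [3, 1, 0]

DFT(x[n-1]) = [4, 2.5000-0.8660i, 2.5000+0.8660i]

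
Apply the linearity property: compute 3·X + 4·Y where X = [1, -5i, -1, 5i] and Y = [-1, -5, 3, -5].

By linearity: DFT(3x + 4y) = 3·DFT(x) + 4·DFT(y)
= 3·[1, -5i, -1, 5i] + 4·[-1, -5, 3, -5]

Computing element-wise:
Z[0] = 3·(1) + 4·(-1) = -1
Z[1] = 3·(-5i) + 4·(-5) = -20-15i
Z[2] = 3·(-1) + 4·(3) = 9
Z[3] = 3·(5i) + 4·(-5) = -20+15i

DFT(3x + 4y) = 3·X + 4·Y = [-1, -20-15i, 9, -20+15i]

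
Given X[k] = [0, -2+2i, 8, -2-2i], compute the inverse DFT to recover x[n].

x[n] = (1/4) Σ(k=0 to 3) X[k] · e^(2πikn/4)

Computing each x[n]:
x[0] = 1
x[1] = -3
x[2] = 3
x[3] = -1

x = [1, -3, 3, -1]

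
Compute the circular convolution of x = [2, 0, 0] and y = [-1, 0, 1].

(x ⊛ y)[n] = Σ(m=0 to 2) x[m] · y[(n-m) mod 3]

Computing each output sample:
(x ⊛ y)[0] = -2
(x ⊛ y)[1] = 0
(x ⊛ y)[2] = 2

x ⊛ y = [-2, 0, 2]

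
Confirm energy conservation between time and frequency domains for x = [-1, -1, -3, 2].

Time domain:
Σ|x[n]|² = |-1|² + |-1|² + |-3|² + |2|² = 15.0000

Frequency domain:
(1/4)Σ|X[k]|² = (1/4)(|-3|² + |2+3i|² + |-5|² + |2-3i|²) = (1/4)·60.0000 = 15.0000

Both sides agree, confirming Parseval's theorem.

Σ|x[n]|² = (1/N)Σ|X[k]|² = 15.0000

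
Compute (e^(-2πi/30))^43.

Since ω_30^30 = 1, powers reduce modulo 30.
43 mod 30 = 13
So ω_30^43 = ω_30^13 = e^(-2πi·13/30)

ω_30^43 = ω_30^13 = -0.9135-0.4067i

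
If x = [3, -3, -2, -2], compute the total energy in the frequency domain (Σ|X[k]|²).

Parseval: Σ|x[n]|² = (1/N)Σ|X[k]|², so Σ|X[k]|² = N·Σ|x[n]|² = 4·26.0000

Σ|X[k]|² = N·Σ|x[n]|² = 4·26.0000 = 104.0000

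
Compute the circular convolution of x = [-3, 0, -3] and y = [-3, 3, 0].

(x ⊛ y)[n] = Σ(m=0 to 2) x[m] · y[(n-m) mod 3]

Computing each output sample:
(x ⊛ y)[0] = 0
(x ⊛ y)[1] = -9
(x ⊛ y)[2] = 9

x ⊛ y = [0, -9, 9]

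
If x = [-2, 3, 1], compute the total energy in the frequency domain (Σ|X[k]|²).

Parseval: Σ|x[n]|² = (1/N)Σ|X[k]|², so Σ|X[k]|² = N·Σ|x[n]|² = 3·14.0000

Σ|X[k]|² = N·Σ|x[n]|² = 3·14.0000 = 42.0000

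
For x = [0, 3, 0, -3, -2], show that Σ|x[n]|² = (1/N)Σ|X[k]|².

Time domain:
Σ|x[n]|² = |0|² + |3|² + |0|² + |-3|² + |-2|² = 22.0000

Frequency domain:
(1/5)Σ|X[k]|² = (1/5)(|-2|² + |2.7361-6.5186i|² + |-1.7361-0.0858i|² + |-1.7361+0.0858i|² + |2.7361+6.5186i|²) = (1/5)·110.0000 = 22.0000

Both sides agree, confirming Parseval's theorem.

Σ|x[n]|² = (1/N)Σ|X[k]|² = 22.0000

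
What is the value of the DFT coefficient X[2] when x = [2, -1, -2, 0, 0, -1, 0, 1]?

X[2] = Σ(n=0 to 7) x[n] · ω_8^(2n) where ω_8 = e^(-2πi/8)
= (2)·ω_8^0 + (-1)·ω_8^2 + (-2)·ω_8^4 + (0)·ω_8^6 + (0)·ω_8^8 + (-1)·ω_8^10 + (0)·ω_8^12 + (1)·ω_8^14

X[2] = 4+3i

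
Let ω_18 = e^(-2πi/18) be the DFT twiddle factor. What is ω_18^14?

ω_18^14 = e^(-2πi·14/18)
= cos(-2π·14/18) + i·sin(-2π·14/18)
= cos(-28π/18) + i·sin(-28π/18)

ω_18^14 = cos(-28π/18) + i·sin(-28π/18) = 0.1736+0.9848i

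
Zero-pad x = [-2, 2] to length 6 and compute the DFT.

Original 2-point DFT: [0, -4]
Zero-padded 6-point DFT provides frequency interpolation.

DFT_6([x, 0, ...]) = [0, -1.0000-1.7321i, -3.0000-1.7321i, -4, -3.0000+1.7321i, -1.0000+1.7321i]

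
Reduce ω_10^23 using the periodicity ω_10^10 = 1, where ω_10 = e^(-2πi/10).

Since ω_10^10 = 1, powers reduce modulo 10.
23 mod 10 = 3
So ω_10^23 = ω_10^3 = e^(-2πi·3/10)

ω_10^23 = ω_10^3 = -0.3090-0.9511i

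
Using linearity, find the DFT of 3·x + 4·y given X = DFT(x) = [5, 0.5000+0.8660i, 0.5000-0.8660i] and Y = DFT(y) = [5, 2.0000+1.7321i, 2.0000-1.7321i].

By linearity: DFT(3x + 4y) = 3·DFT(x) + 4·DFT(y)
= 3·[5, 0.5000+0.8660i, 0.5000-0.8660i] + 4·[5, 2.0000+1.7321i, 2.0000-1.7321i]

Computing element-wise:
Z[0] = 3·(5) + 4·(5) = 35
Z[1] = 3·(0.5000+0.8660i) + 4·(2.0000+1.7321i) = 9.5000+9.5264i
Z[2] = 3·(0.5000-0.8660i) + 4·(2.0000-1.7321i) = 9.5000-9.5264i

DFT(3x + 4y) = 3·X + 4·Y = [35, 9.5000+9.5264i, 9.5000-9.5264i]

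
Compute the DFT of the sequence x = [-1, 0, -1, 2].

X[k] = Σ(n=0 to 3) x[n] · ω_4^(nk)
where ω_4 = e^(-2πi/4)

Computing each X[k]:
X[0] = 0
X[1] = 2i
X[2] = -4
X[3] = -2i

X = [0, 2i, -4, -2i]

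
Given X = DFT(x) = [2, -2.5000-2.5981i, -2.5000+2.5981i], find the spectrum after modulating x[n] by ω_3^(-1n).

Modulation property: DFT(ω_3^(-1n)·x[n]) = X[(k-1) mod 3], so circularly shift X by 1 positions.

X[k-1] = [-2.5000+2.5981i, 2, -2.5000-2.5981i]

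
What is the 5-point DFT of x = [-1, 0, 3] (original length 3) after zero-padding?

Original 3-point DFT: [2, -2.5000+2.5981i, -2.5000-2.5981i]
Zero-padded 5-point DFT provides frequency interpolation.

DFT_5([x, 0, ...]) = [2, -3.4271-1.7634i, -0.0729+2.8532i, -0.0729-2.8532i, -3.4271+1.7634i]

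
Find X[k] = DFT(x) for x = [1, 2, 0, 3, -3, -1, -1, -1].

X[k] = Σ(n=0 to 7) x[n] · ω_8^(nk)
where ω_8 = e^(-2πi/8)

Computing each X[k]:
X[0] = 0
X[1] = 3.2929-5.9497i
X[2] = -1+1i
X[3] = 4.7071-3.9497i
X[4] = -6
X[5] = 4.7071+3.9497i
X[6] = -1-1i
X[7] = 3.2929+5.9497i

X = [0, 3.2929-5.9497i, -1+1i, 4.7071-3.9497i, -6, 4.7071+3.9497i, -1-1i, 3.2929+5.9497i]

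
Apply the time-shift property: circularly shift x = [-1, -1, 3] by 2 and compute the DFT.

Time shift by 2: X_shifted[k] = ω_3^(2k) · X[k]
Shifted x = [-1, 3, -1]

DFT(x[n-2]) = [1, -2.0000-3.4641i, -2.0000+3.4641i]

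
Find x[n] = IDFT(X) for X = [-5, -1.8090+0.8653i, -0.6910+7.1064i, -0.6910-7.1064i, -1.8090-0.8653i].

x[n] = (1/5) Σ(k=0 to 4) X[k] · e^(2πikn/5)

Computing each x[n]:
x[0] = -2
x[1] = -3
x[2] = 2
x[3] = -3
x[4] = 1

x = [-2, -3, 2, -3, 1]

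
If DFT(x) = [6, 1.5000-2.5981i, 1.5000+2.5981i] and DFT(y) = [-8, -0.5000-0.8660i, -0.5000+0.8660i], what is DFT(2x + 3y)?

By linearity: DFT(2x + 3y) = 2·DFT(x) + 3·DFT(y)
= 2·[6, 1.5000-2.5981i, 1.5000+2.5981i] + 3·[-8, -0.5000-0.8660i, -0.5000+0.8660i]

Computing element-wise:
Z[0] = 2·(6) + 3·(-8) = -12
Z[1] = 2·(1.5000-2.5981i) + 3·(-0.5000-0.8660i) = 1.5000-7.7942i
Z[2] = 2·(1.5000+2.5981i) + 3·(-0.5000+0.8660i) = 1.5000+7.7942i

DFT(2x + 3y) = 2·X + 3·Y = [-12, 1.5000-7.7942i, 1.5000+7.7942i]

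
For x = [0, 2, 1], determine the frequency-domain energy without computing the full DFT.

Parseval: Σ|x[n]|² = (1/N)Σ|X[k]|², so Σ|X[k]|² = N·Σ|x[n]|² = 3·5.0000

Σ|X[k]|² = N·Σ|x[n]|² = 3·5.0000 = 15.0000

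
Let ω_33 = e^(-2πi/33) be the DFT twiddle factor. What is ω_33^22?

ω_33^22 = e^(-2πi·22/33)
= cos(-2π·22/33) + i·sin(-2π·22/33)
= cos(-44π/33) + i·sin(-44π/33)

ω_33^22 = cos(-44π/33) + i·sin(-44π/33) = -0.5000+0.8660i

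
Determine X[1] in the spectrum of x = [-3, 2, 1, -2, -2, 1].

X[1] = Σ(n=0 to 5) x[n] · ω_6^(1n) where ω_6 = e^(-2πi/6)
= (-3)·ω_6^0 + (2)·ω_6^1 + (1)·ω_6^2 + (-2)·ω_6^3 + (-2)·ω_6^4 + (1)·ω_6^5

X[1] = 1.0000-3.4641i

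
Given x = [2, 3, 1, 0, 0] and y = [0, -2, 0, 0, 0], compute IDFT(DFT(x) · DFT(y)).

(x ⊛ y)[n] = Σ(m=0 to 4) x[m] · y[(n-m) mod 5]

Computing each output sample:
(x ⊛ y)[0] = 0
(x ⊛ y)[1] = -4
(x ⊛ y)[2] = -6
(x ⊛ y)[3] = -2
(x ⊛ y)[4] = 0

x ⊛ y = [0, -4, -6, -2, 0]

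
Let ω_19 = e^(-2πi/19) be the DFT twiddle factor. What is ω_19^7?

ω_19^7 = e^(-2πi·7/19)
= cos(-2π·7/19) + i·sin(-2π·7/19)
= cos(-14π/19) + i·sin(-14π/19)

ω_19^7 = cos(-14π/19) + i·sin(-14π/19) = -0.6773-0.7357i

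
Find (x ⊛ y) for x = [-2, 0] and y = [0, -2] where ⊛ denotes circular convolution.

(x ⊛ y)[n] = Σ(m=0 to 1) x[m] · y[(n-m) mod 2]

Computing each output sample:
(x ⊛ y)[0] = 0
(x ⊛ y)[1] = 4

x ⊛ y = [0, 4]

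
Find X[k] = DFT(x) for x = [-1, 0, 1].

X[k] = Σ(n=0 to 2) x[n] · ω_3^(nk)
where ω_3 = e^(-2πi/3)

Computing each X[k]:
X[0] = 0
X[1] = -1.5000+0.8660i
X[2] = -1.5000-0.8660i

X = [0, -1.5000+0.8660i, -1.5000-0.8660i]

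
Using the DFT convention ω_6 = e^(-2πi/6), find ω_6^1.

ω_6^1 = e^(-2πi·1/6)
= cos(-2π·1/6) + i·sin(-2π·1/6)
= cos(-2π/6) + i·sin(-2π/6)

ω_6^1 = cos(-2π/6) + i·sin(-2π/6) = 0.5000-0.8660i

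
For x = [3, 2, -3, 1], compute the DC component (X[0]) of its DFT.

X[0] = Σ(n=0 to 3) x[n] · ω_4^0 = Σ x[n]
= (3) + (2) + (-3) + (1)

X[0] = 3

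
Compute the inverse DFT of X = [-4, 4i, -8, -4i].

x[n] = (1/4) Σ(k=0 to 3) X[k] · e^(2πikn/4)

Computing each x[n]:
x[0] = -3
x[1] = -1
x[2] = -3
x[3] = 3

x = [-3, -1, -3, 3]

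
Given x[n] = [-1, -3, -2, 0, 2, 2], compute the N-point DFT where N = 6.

X[k] = Σ(n=0 to 5) x[n] · ω_6^(nk)
where ω_6 = e^(-2πi/6)

Computing each X[k]:
X[0] = -2
X[1] = -1.5000+7.7942i
X[2] = -0.5000+0.8660i
X[3] = 0
X[4] = -0.5000-0.8660i
X[5] = -1.5000-7.7942i

X = [-2, -1.5000+7.7942i, -0.5000+0.8660i, 0, -0.5000-0.8660i, -1.5000-7.7942i]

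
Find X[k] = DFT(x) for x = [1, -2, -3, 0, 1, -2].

X[k] = Σ(n=0 to 5) x[n] · ω_6^(nk)
where ω_6 = e^(-2πi/6)

Computing each X[k]:
X[0] = -5
X[1] = 3.4641i
X[2] = 4.0000-3.4641i
X[3] = 3
X[4] = 4.0000+3.4641i
X[5] = -3.4641i

X = [-5, 3.4641i, 4.0000-3.4641i, 3, 4.0000+3.4641i, -3.4641i]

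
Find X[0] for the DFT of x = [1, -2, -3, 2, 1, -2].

X[0] = Σ(n=0 to 5) x[n] · ω_6^0 = Σ x[n]
= (1) + (-2) + (-3) + (2) + (1) + (-2)

X[0] = -3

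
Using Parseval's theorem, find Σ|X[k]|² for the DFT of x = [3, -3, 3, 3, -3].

Parseval: Σ|x[n]|² = (1/N)Σ|X[k]|², so Σ|X[k]|² = N·Σ|x[n]|² = 5·45.0000

Σ|X[k]|² = N·Σ|x[n]|² = 5·45.0000 = 225.0000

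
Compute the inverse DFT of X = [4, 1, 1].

x[n] = (1/3) Σ(k=0 to 2) X[k] · e^(2πikn/3)

Computing each x[n]:
x[0] = 2
x[1] = 1
x[2] = 1

x = [2, 1, 1]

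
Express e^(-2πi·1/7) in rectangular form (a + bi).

ω_7^1 = e^(-2πi·1/7)
= cos(-2π·1/7) + i·sin(-2π·1/7)
= cos(-2π/7) + i·sin(-2π/7)

ω_7^1 = cos(-2π/7) + i·sin(-2π/7) = 0.6235-0.7818i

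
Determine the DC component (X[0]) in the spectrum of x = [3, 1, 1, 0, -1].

X[0] = Σ(n=0 to 4) x[n] · ω_5^0 = Σ x[n]
= (3) + (1) + (1) + (0) + (-1)

X[0] = 4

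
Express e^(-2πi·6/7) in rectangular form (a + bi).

ω_7^6 = e^(-2πi·6/7)
= cos(-2π·6/7) + i·sin(-2π·6/7)
= cos(-12π/7) + i·sin(-12π/7)

ω_7^6 = cos(-12π/7) + i·sin(-12π/7) = 0.6235+0.7818i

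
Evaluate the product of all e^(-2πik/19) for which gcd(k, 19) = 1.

The primitive 19th roots of unity are ω_19^k for k coprime to 19: k ∈ {1, 2, 3, 4, 5, 6, 7, 8, 9, 10, 11, 12, 13, 14, 15, 16, 17, 18}
Their product equals the constant term of the cyclotomic polynomial Φ_19(x) up to sign.
For n ≥ 3, the product of all primitive nth roots of unity is 1. (For n=1 it is 1; for n=2 it is -1.)

1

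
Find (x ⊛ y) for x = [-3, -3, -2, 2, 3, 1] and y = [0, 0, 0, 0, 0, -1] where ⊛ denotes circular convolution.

(x ⊛ y)[n] = Σ(m=0 to 5) x[m] · y[(n-m) mod 6]

Computing each output sample:
(x ⊛ y)[0] = 3
(x ⊛ y)[1] = 2
(x ⊛ y)[2] = -2
(x ⊛ y)[3] = -3
(x ⊛ y)[4] = -1
(x ⊛ y)[5] = 3

x ⊛ y = [3, 2, -2, -3, -1, 3]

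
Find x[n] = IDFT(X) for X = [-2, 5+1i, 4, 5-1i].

x[n] = (1/4) Σ(k=0 to 3) X[k] · e^(2πikn/4)

Computing each x[n]:
x[0] = 3
x[1] = -2
x[2] = -2
x[3] = -1

x = [3, -2, -2, -1]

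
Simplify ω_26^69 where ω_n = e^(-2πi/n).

Since ω_26^26 = 1, powers reduce modulo 26.
69 mod 26 = 17
So ω_26^69 = ω_26^17 = e^(-2πi·17/26)

ω_26^69 = ω_26^17 = -0.5681+0.8230i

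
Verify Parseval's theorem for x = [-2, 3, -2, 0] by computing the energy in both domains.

Time domain:
Σ|x[n]|² = |-2|² + |3|² + |-2|² + |0|² = 17.0000

Frequency domain:
(1/4)Σ|X[k]|² = (1/4)(|-1|² + |-3i|² + |-7|² + |3i|²) = (1/4)·68.0000 = 17.0000

Both sides agree, confirming Parseval's theorem.

Σ|x[n]|² = (1/N)Σ|X[k]|² = 17.0000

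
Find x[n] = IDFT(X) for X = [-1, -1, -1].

x[n] = (1/3) Σ(k=0 to 2) X[k] · e^(2πikn/3)

Computing each x[n]:
x[0] = -1
x[1] = 0
x[2] = 0

x = [-1, 0, 0]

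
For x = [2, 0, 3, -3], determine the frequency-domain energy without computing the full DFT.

Parseval: Σ|x[n]|² = (1/N)Σ|X[k]|², so Σ|X[k]|² = N·Σ|x[n]|² = 4·22.0000

Σ|X[k]|² = N·Σ|x[n]|² = 4·22.0000 = 88.0000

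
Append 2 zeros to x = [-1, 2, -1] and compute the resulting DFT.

Original 3-point DFT: [0, -1.5000-2.5981i, -1.5000+2.5981i]
Zero-padded 5-point DFT provides frequency interpolation.

DFT_5([x, 0, ...]) = [0, 0.4271-1.3143i, -2.9271-2.1266i, -2.9271+2.1266i, 0.4271+1.3143i]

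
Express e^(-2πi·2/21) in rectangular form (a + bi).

ω_21^2 = e^(-2πi·2/21)
= cos(-2π·2/21) + i·sin(-2π·2/21)
= cos(-4π/21) + i·sin(-4π/21)

ω_21^2 = cos(-4π/21) + i·sin(-4π/21) = 0.8262-0.5633i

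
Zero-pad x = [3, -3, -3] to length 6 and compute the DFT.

Original 3-point DFT: [-3, 6, 6]
Zero-padded 6-point DFT provides frequency interpolation.

DFT_6([x, 0, ...]) = [-3, 3.0000+5.1962i, 6, 3, 6, 3.0000-5.1962i]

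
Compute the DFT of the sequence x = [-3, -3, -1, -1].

X[k] = Σ(n=0 to 3) x[n] · ω_4^(nk)
where ω_4 = e^(-2πi/4)

Computing each X[k]:
X[0] = -8
X[1] = -2+2i
X[2] = 0
X[3] = -2-2i

X = [-8, -2+2i, 0, -2-2i]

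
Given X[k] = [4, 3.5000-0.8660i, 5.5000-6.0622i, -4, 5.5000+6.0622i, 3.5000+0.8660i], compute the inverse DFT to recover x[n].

x[n] = (1/6) Σ(k=0 to 5) X[k] · e^(2πikn/6)

Computing each x[n]:
x[0] = 3
x[1] = 3
x[2] = -3
x[3] = 2
x[4] = 0
x[5] = -1

x = [3, 3, -3, 2, 0, -1]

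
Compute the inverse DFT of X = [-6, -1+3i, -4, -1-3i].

x[n] = (1/4) Σ(k=0 to 3) X[k] · e^(2πikn/4)

Computing each x[n]:
x[0] = -3
x[1] = -2
x[2] = -2
x[3] = 1

x = [-3, -2, -2, 1]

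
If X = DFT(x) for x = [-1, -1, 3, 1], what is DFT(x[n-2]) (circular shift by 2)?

Time shift by 2: X_shifted[k] = ω_4^(2k) · X[k]
Shifted x = [3, 1, -1, -1]

DFT(x[n-2]) = [2, 4-2i, 2, 4+2i]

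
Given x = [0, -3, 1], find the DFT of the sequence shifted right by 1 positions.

Time shift by 1: X_shifted[k] = ω_3^(1k) · X[k]
Shifted x = [1, 0, -3]

DFT(x[n-1]) = [-2, 2.5000-2.5981i, 2.5000+2.5981i]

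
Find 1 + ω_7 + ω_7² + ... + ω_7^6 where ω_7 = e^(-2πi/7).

Sum of all nth roots of unity equals 0 for n > 1 (geometric series with r ≠ 1).

0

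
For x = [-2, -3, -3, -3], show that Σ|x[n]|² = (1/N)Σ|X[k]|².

Time domain:
Σ|x[n]|² = |-2|² + |-3|² + |-3|² + |-3|² = 31.0000

Frequency domain:
(1/4)Σ|X[k]|² = (1/4)(|-11|² + |1|² + |1|² + |1|²) = (1/4)·124.0000 = 31.0000

Both sides agree, confirming Parseval's theorem.

Σ|x[n]|² = (1/N)Σ|X[k]|² = 31.0000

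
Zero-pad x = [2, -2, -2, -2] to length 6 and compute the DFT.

Original 4-point DFT: [-4, 4, 4, 4]
Zero-padded 6-point DFT provides frequency interpolation.

DFT_6([x, 0, ...]) = [-4, 4.0000+3.4641i, 2, 4, 2, 4.0000-3.4641i]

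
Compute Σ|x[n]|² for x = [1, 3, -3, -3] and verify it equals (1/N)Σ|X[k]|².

Time domain:
Σ|x[n]|² = |1|² + |3|² + |-3|² + |-3|² = 28.0000

Frequency domain:
(1/4)Σ|X[k]|² = (1/4)(|-2|² + |4-6i|² + |-2|² + |4+6i|²) = (1/4)·112.0000 = 28.0000

Both sides agree, confirming Parseval's theorem.

Σ|x[n]|² = (1/N)Σ|X[k]|² = 28.0000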